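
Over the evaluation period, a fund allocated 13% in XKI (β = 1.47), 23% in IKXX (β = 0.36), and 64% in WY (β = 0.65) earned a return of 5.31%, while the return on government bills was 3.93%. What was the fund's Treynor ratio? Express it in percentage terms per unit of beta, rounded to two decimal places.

2.00%

β_P = 0.13×1.47 + 0.23×0.36 + 0.64×0.65 = 0.6899
Treynor = (R_P − R_f) / β_P = (5.31% − 3.93%) / 0.6899 = 1.38% / 0.6899 = 2.00%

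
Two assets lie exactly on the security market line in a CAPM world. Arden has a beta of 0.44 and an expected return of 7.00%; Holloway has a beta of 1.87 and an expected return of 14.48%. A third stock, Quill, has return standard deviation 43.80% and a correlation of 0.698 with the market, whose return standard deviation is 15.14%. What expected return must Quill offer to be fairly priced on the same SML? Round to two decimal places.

15.26%

MRP = (14.48% − 7.00%) / (1.87 − 0.44) = 5.2308%
R_f = 7.00% − 0.44 × 5.2308% = 4.6984%
β_Quill = ρ·σ_i/σ_m = 0.698 × 43.80 / 15.14 = 2.0193
E(R_Quill) = R_f + β × MRP = 4.6984% + 2.0193 × 5.2308% = 15.26%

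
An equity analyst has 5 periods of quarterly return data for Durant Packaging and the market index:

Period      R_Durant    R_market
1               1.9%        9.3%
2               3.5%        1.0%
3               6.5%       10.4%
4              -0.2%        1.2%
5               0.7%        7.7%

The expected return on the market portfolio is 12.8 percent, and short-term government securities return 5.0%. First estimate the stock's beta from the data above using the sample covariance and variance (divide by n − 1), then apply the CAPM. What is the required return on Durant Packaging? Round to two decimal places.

Mean R_i = (1.9 + 3.5 + 6.5 − 0.2 + 0.7) / 5 = 2.4800%
Mean R_m = (9.3 + 1.0 + 10.4 + 1.2 + 7.7) / 5 = 5.9200%
Σ(R_i − R̄_i)(R_m − R̄_m) = 20.5120  ⇒  Cov = 20.5120 / 4 = 5.1280
Σ(R_m − R̄_m)² = 81.1480  ⇒  Var(R_m) = 81.1480 / 4 = 20.2870
β = Cov / Var(R_m) = 5.1280 / 20.2870 = 0.2528
MRP = 12.8% − 5.0% = 7.80%
E(R) = R_f + β × MRP = 5.0% + 0.2528 × 7.8% = 6.97%

6.97%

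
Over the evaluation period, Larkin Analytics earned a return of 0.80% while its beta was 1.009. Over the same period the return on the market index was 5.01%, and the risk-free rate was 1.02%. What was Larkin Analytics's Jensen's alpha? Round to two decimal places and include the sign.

-4.25%

Market excess return = 5.01% − 1.02% = 3.99%
CAPM benchmark = R_f + β(R_m − R_f) = 1.02% + 1.009 × 3.99% = 5.04591%
α = actual − benchmark = 0.80% − 5.04591% = -4.25%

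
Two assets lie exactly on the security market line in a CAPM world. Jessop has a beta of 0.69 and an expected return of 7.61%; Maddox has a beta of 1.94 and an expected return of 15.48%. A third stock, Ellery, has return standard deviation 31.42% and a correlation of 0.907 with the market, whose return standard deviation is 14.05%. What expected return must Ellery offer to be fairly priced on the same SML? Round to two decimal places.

16.04%

MRP = (15.48% − 7.61%) / (1.94 − 0.69) = 6.2960%
R_f = 7.61% − 0.69 × 6.2960% = 3.2658%
β_Ellery = ρ·σ_i/σ_m = 0.907 × 31.42 / 14.05 = 2.0283
E(R_Ellery) = R_f + β × MRP = 3.2658% + 2.0283 × 6.2960% = 16.04%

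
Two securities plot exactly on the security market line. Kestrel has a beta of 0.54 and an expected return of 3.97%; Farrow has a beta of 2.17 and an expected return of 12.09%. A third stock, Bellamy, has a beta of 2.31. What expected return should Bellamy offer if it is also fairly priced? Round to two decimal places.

12.79%

MRP (SML slope) = (12.09% − 3.97%) / (2.17 − 0.54) = 8.12% / 1.63 = 4.9816%
R_f (intercept) = 3.97% − 0.54 × 4.9816% = 1.2799%
E(R_Bellamy) = R_f + β × MRP = 1.2799% + 2.31 × 4.9816% = 12.79%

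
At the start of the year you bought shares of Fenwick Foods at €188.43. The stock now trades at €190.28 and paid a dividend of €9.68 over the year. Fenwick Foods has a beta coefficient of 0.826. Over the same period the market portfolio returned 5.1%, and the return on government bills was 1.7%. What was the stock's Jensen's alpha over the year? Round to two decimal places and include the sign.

+1.61%

Realised HPR = (P1 + D1 − P0) / P0 = (190.28 + 9.68 − 188.43) / 188.43 = 11.53 / 188.43 = 6.1190%
MRP = 5.1% − 1.7% = 3.40%
CAPM required = R_f + β·MRP = 1.7% + 0.826 × 3.4% = 4.5084%
α = realised − required = 6.1190% − 4.5084% = +1.61%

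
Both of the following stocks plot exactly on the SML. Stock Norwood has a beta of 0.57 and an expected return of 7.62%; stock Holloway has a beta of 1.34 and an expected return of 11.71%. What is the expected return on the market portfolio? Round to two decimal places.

9.90%

Both satisfy E(R) = R_f + β·MRP, so the slope of the SML is
MRP = (11.71% − 7.62%) / (1.34 − 0.57) = 4.09% / 0.77 = 5.3117%
R_f = E(R_Norwood) − β_Norwood·MRP = 7.62% − 0.57 × 5.3117% = 4.5923%
E(R_m) = R_f + MRP = 4.5923% + 5.3117% = 9.90%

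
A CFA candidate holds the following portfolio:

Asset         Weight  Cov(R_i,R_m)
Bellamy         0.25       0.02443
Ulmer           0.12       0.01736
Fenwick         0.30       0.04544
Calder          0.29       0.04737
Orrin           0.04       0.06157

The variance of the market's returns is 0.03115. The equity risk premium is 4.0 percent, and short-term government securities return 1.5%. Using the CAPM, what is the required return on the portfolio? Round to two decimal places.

β_Bellamy = 0.02443 / 0.03115 = 0.7843
β_Ulmer = 0.01736 / 0.03115 = 0.5573
β_Fenwick = 0.04544 / 0.03115 = 1.4587
β_Calder = 0.04737 / 0.03115 = 1.5207
β_Orrin = 0.06157 / 0.03115 = 1.9766
β_P = Σ w_i β_i = 0.25×0.7843 + 0.12×0.5573 + 0.30×1.4587 + 0.29×1.5207 + 0.04×1.9766 = 1.2206
E(R_P) = R_f + β_P × MRP = 1.5% + 1.2206 × 4.0% = 6.38%

6.38%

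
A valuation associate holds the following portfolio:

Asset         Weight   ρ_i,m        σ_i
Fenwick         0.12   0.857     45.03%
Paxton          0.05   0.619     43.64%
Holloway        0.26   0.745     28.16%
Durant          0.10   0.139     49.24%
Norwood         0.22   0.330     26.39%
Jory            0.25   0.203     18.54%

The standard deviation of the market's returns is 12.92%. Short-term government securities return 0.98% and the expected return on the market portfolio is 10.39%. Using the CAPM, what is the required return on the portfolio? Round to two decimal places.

β_Fenwick = 0.857 × 45.03% / 12.92% = 2.9869
β_Paxton = 0.619 × 43.64% / 12.92% = 2.0908
β_Holloway = 0.745 × 28.16% / 12.92% = 1.6238
β_Durant = 0.139 × 49.24% / 12.92% = 0.5297
β_Norwood = 0.330 × 26.39% / 12.92% = 0.6740
β_Jory = 0.203 × 18.54% / 12.92% = 0.2913
β_P = Σ w_i β_i = 0.12×2.9869 + 0.05×2.0908 + 0.26×1.6238 + 0.10×0.5297 + 0.22×0.6740 + 0.25×0.2913 = 1.1592
MRP = 10.39% − 0.98% = 9.41%
E(R_P) = R_f + β_P × MRP = 0.98% + 1.1592 × 9.41% = 11.89%

11.89%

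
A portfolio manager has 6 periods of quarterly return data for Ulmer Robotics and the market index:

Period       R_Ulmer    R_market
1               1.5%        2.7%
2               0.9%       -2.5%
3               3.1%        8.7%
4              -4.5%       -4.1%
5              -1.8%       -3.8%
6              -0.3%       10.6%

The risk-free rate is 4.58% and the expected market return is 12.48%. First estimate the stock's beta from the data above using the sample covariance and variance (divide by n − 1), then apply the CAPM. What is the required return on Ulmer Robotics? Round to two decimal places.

6.57%

Mean R_i = (1.5 + 0.9 + 3.1 − 4.5 − 1.8 − 0.3) / 6 = -0.1833%
Mean R_m = (2.7 − 2.5 + 8.7 − 4.1 − 3.8 + 10.6) / 6 = 1.9333%
Σ(R_i − R̄_i)(R_m − R̄_m) = 53.0067  ⇒  Cov = 53.0067 / 5 = 10.6013
Σ(R_m − R̄_m)² = 210.4133  ⇒  Var(R_m) = 210.4133 / 5 = 42.0827
β = Cov / Var(R_m) = 10.6013 / 42.0827 = 0.2519
MRP = 12.48% − 4.58% = 7.90%
E(R) = R_f + β × MRP = 4.58% + 0.2519 × 7.90% = 6.57%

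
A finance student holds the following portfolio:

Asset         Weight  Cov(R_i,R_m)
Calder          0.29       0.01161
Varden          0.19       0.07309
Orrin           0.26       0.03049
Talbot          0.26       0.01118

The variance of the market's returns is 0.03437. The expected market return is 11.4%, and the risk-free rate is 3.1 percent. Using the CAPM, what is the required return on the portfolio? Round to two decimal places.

β_Calder = 0.01161 / 0.03437 = 0.3378
β_Varden = 0.07309 / 0.03437 = 2.1266
β_Orrin = 0.03049 / 0.03437 = 0.8871
β_Talbot = 0.01118 / 0.03437 = 0.3253
β_P = Σ w_i β_i = 0.29×0.3378 + 0.19×2.1266 + 0.26×0.8871 + 0.26×0.3253 = 0.8172
MRP = 11.4% − 3.1% = 8.30%
E(R_P) = R_f + β_P × MRP = 3.1% + 0.8172 × 8.3% = 9.88%

9.88%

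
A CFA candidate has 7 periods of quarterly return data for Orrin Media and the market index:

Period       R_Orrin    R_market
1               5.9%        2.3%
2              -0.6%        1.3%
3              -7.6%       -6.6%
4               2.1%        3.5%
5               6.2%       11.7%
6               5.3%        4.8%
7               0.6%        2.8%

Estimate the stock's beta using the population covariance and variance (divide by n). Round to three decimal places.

Mean R_i = (5.9 − 0.6 − 7.6 + 2.1 + 6.2 + 5.3 + 0.6) / 7 = 1.7000%
Mean R_m = (2.3 + 1.3 − 6.6 + 3.5 + 11.7 + 4.8 + 2.8) / 7 = 2.8286%
Σ(R_i − R̄_i)(R_m − R̄_m) = 136.3000  ⇒  Cov = 136.3000 / 7 = 19.4714
Σ(R_m − R̄_m)² = 174.5543  ⇒  Var(R_m) = 174.5543 / 7 = 24.9363
β = Cov / Var(R_m) = 19.4714 / 24.9363 = 0.7808

0.781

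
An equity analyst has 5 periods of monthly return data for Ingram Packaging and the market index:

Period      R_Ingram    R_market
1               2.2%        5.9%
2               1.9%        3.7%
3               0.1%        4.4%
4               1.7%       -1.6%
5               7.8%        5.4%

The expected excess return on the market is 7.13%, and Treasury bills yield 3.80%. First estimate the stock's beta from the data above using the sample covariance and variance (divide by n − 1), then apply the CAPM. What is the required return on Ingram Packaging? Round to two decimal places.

5.98%

Mean R_i = (2.2 + 1.9 + 0.1 + 1.7 + 7.8) / 5 = 2.7400%
Mean R_m = (5.9 + 3.7 + 4.4 − 1.6 + 5.4) / 5 = 3.5600%
Σ(R_i − R̄_i)(R_m − R̄_m) = 11.0780  ⇒  Cov = 11.0780 / 4 = 2.7695
Σ(R_m − R̄_m)² = 36.2120  ⇒  Var(R_m) = 36.2120 / 4 = 9.0530
β = Cov / Var(R_m) = 2.7695 / 9.0530 = 0.3059
E(R) = R_f + β × MRP = 3.80% + 0.3059 × 7.13% = 5.98%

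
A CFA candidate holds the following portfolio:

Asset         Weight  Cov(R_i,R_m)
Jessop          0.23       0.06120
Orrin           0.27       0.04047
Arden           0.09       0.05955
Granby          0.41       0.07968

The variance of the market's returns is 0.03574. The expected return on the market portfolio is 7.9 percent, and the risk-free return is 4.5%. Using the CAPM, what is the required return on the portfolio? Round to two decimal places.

β_Jessop = 0.06120 / 0.03574 = 1.7124
β_Orrin = 0.04047 / 0.03574 = 1.1323
β_Arden = 0.05955 / 0.03574 = 1.6662
β_Granby = 0.07968 / 0.03574 = 2.2294
β_P = Σ w_i β_i = 0.23×1.7124 + 0.27×1.1323 + 0.09×1.6662 + 0.41×2.2294 = 1.7636
MRP = 7.9% − 4.5% = 3.40%
E(R_P) = R_f + β_P × MRP = 4.5% + 1.7636 × 3.4% = 10.50%

10.50%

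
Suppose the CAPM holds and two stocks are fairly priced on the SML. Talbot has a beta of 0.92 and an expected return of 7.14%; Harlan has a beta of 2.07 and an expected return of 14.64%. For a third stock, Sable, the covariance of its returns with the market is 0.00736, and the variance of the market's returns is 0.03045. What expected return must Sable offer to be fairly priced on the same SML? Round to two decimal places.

MRP = (14.64% − 7.14%) / (2.07 − 0.92) = 6.5217%
R_f = 7.14% − 0.92 × 6.5217% = 1.1400%
β_Sable = Cov / Var(R_m) = 0.00736 / 0.03045 = 0.2417
E(R_Sable) = R_f + β × MRP = 1.1400% + 0.2417 × 6.5217% = 2.72%

2.72%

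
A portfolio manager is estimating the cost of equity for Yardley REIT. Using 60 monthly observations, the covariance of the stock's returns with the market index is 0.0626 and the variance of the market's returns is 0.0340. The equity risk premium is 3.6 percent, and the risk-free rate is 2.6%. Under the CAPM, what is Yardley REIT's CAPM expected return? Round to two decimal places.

β = Cov(R_i, R_m) / Var(R_m) = 0.0626 / 0.0340 = 1.8412
E(R) = R_f + β × MRP = 2.6% + 1.8412 × 3.6% = 9.23%

9.23%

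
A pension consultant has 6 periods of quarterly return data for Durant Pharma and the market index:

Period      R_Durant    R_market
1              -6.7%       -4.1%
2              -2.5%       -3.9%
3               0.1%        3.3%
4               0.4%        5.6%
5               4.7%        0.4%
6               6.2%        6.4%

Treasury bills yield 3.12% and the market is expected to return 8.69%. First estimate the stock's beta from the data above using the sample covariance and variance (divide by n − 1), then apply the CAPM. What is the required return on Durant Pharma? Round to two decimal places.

7.27%

Mean R_i = (-6.7 − 2.5 + 0.1 + 0.4 + 4.7 + 6.2) / 6 = 0.3667%
Mean R_m = (-4.1 − 3.9 + 3.3 + 5.6 + 0.4 + 6.4) / 6 = 1.2833%
Σ(R_i − R̄_i)(R_m − R̄_m) = 78.5267  ⇒  Cov = 78.5267 / 5 = 15.7053
Σ(R_m − R̄_m)² = 105.5083  ⇒  Var(R_m) = 105.5083 / 5 = 21.1017
β = Cov / Var(R_m) = 15.7053 / 21.1017 = 0.7443
MRP = 8.69% − 3.12% = 5.57%
E(R) = R_f + β × MRP = 3.12% + 0.7443 × 5.57% = 7.27%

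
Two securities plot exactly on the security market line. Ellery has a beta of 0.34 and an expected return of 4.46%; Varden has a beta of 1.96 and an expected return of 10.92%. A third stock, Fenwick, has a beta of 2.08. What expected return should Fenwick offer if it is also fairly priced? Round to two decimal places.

MRP (SML slope) = (10.92% − 4.46%) / (1.96 − 0.34) = 6.46% / 1.62 = 3.9877%
R_f (intercept) = 4.46% − 0.34 × 3.9877% = 3.1042%
E(R_Fenwick) = R_f + β × MRP = 3.1042% + 2.08 × 3.9877% = 11.40%

11.40%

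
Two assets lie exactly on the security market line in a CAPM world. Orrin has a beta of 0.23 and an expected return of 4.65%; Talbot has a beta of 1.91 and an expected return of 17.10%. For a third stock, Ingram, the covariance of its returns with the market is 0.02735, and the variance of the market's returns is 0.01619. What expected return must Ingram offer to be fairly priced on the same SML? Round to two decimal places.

MRP = (17.10% − 4.65%) / (1.91 − 0.23) = 7.4107%
R_f = 4.65% − 0.23 × 7.4107% = 2.9455%
β_Ingram = Cov / Var(R_m) = 0.02735 / 0.01619 = 1.6893
E(R_Ingram) = R_f + β × MRP = 2.9455% + 1.6893 × 7.4107% = 15.46%

15.46%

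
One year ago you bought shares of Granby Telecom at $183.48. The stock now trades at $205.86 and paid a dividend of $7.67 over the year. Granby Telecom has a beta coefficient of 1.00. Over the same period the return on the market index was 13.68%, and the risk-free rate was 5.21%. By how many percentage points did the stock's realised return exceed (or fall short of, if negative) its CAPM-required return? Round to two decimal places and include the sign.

Realised HPR = (P1 + D1 − P0) / P0 = (205.86 + 7.67 − 183.48) / 183.48 = 30.05 / 183.48 = 16.3778%
MRP = 13.68% − 5.21% = 8.47%
CAPM required = R_f + β·MRP = 5.21% + 1.00 × 8.47% = 13.6800%
α = realised − required = 16.3778% − 13.6800% = +2.70%

+2.70%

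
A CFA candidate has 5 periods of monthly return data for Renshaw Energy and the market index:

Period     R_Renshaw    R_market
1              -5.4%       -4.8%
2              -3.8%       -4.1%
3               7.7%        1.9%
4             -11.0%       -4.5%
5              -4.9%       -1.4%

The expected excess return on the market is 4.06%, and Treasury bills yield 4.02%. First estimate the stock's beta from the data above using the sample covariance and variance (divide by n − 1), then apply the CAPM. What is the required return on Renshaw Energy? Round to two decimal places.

12.49%

Mean R_i = (-5.4 − 3.8 + 7.7 − 11.0 − 4.9) / 5 = -3.4800%
Mean R_m = (-4.8 − 4.1 + 1.9 − 4.5 − 1.4) / 5 = -2.5800%
Σ(R_i − R̄_i)(R_m − R̄_m) = 67.5980  ⇒  Cov = 67.5980 / 4 = 16.8995
Σ(R_m − R̄_m)² = 32.3880  ⇒  Var(R_m) = 32.3880 / 4 = 8.0970
β = Cov / Var(R_m) = 16.8995 / 8.0970 = 2.0871
E(R) = R_f + β × MRP = 4.02% + 2.0871 × 4.06% = 12.49%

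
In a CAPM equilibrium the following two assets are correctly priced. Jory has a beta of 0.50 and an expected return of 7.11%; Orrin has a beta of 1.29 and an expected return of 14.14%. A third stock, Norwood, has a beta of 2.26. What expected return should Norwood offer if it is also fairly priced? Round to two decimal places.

22.77%

MRP (SML slope) = (14.14% − 7.11%) / (1.29 − 0.50) = 7.03% / 0.79 = 8.8987%
R_f (intercept) = 7.11% − 0.50 × 8.8987% = 2.6607%
E(R_Norwood) = R_f + β × MRP = 2.6607% + 2.26 × 8.8987% = 22.77%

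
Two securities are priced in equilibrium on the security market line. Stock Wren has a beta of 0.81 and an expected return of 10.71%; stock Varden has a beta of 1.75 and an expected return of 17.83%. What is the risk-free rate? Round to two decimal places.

Both satisfy E(R) = R_f + β·MRP, so the slope of the SML is
MRP = (17.83% − 10.71%) / (1.75 − 0.81) = 7.12% / 0.94 = 7.5745%
R_f = E(R_Wren) − β_Wren·MRP = 10.71% − 0.81 × 7.5745% = 4.5747%

4.57%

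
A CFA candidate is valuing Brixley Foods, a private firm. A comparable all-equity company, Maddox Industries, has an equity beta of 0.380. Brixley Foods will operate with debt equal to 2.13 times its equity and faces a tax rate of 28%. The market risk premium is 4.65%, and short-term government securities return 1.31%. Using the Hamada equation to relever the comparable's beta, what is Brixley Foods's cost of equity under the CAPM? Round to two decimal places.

β_L = β_U × [1 + (1 − t)(D/E)] = 0.380 × [1 + (1 − 0.28) × 2.13]
    = 0.380 × [1 + 0.72 × 2.13] = 0.380 × 2.5336 = 0.9628
E(R) = R_f + β_L × MRP = 1.31% + 0.9628 × 4.65% = 5.79%

5.79%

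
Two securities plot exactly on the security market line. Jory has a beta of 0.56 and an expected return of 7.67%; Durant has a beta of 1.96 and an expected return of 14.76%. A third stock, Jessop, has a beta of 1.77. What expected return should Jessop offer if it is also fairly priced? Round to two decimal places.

13.80%

MRP (SML slope) = (14.76% − 7.67%) / (1.96 − 0.56) = 7.09% / 1.40 = 5.0643%
R_f (intercept) = 7.67% − 0.56 × 5.0643% = 4.8340%
E(R_Jessop) = R_f + β × MRP = 4.8340% + 1.77 × 5.0643% = 13.80%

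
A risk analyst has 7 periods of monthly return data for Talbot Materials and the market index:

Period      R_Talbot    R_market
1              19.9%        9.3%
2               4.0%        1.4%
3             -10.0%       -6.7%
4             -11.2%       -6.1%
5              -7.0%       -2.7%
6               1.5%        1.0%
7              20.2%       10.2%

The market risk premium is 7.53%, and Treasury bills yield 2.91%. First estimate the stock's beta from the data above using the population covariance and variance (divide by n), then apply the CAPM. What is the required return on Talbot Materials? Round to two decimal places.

Mean R_i = (19.9 + 4.0 − 10.0 − 11.2 − 7.0 + 1.5 + 20.2) / 7 = 2.4857%
Mean R_m = (9.3 + 1.4 − 6.7 − 6.1 − 2.7 + 1.0 + 10.2) / 7 = 0.9143%
Σ(R_i − R̄_i)(R_m − R̄_m) = 536.5214  ⇒  Cov = 536.5214 / 7 = 76.6459
Σ(R_m − R̄_m)² = 277.0286  ⇒  Var(R_m) = 277.0286 / 7 = 39.5755
β = Cov / Var(R_m) = 76.6459 / 39.5755 = 1.9367
E(R) = R_f + β × MRP = 2.91% + 1.9367 × 7.53% = 17.49%

17.49%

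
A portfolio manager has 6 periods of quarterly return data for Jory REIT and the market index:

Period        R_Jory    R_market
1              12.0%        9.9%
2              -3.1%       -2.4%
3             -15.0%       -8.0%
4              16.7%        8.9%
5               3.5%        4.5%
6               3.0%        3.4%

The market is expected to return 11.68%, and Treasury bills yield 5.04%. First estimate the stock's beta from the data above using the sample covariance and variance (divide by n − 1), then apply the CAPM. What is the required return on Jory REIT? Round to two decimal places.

15.64%

Mean R_i = (12.0 − 3.1 − 15.0 + 16.7 + 3.5 + 3.0) / 6 = 2.8500%
Mean R_m = (9.9 − 2.4 − 8.0 + 8.9 + 4.5 + 3.4) / 6 = 2.7167%
Σ(R_i − R̄_i)(R_m − R̄_m) = 374.3650  ⇒  Cov = 374.3650 / 5 = 74.8730
Σ(R_m − R̄_m)² = 234.5083  ⇒  Var(R_m) = 234.5083 / 5 = 46.9017
β = Cov / Var(R_m) = 74.8730 / 46.9017 = 1.5964
MRP = 11.68% − 5.04% = 6.64%
E(R) = R_f + β × MRP = 5.04% + 1.5964 × 6.64% = 15.64%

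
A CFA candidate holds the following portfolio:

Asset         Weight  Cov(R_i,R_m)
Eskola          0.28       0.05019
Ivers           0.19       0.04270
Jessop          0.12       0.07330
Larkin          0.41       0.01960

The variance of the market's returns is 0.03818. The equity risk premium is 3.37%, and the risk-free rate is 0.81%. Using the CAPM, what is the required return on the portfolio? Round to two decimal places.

4.25%

β_Eskola = 0.05019 / 0.03818 = 1.3146
β_Ivers = 0.04270 / 0.03818 = 1.1184
β_Jessop = 0.07330 / 0.03818 = 1.9199
β_Larkin = 0.01960 / 0.03818 = 0.5134
β_P = Σ w_i β_i = 0.28×1.3146 + 0.19×1.1184 + 0.12×1.9199 + 0.41×0.5134 = 1.0215
E(R_P) = R_f + β_P × MRP = 0.81% + 1.0215 × 3.37% = 4.25%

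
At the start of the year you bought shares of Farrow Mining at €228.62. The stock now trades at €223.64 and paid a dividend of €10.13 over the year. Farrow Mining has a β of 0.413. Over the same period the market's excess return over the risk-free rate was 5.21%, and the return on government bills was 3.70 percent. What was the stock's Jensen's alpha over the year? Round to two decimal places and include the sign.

-3.60%

Realised HPR = (P1 + D1 − P0) / P0 = (223.64 + 10.13 − 228.62) / 228.62 = 5.15 / 228.62 = 2.2526%
CAPM required = R_f + β·MRP = 3.70% + 0.413 × 5.21% = 5.85173%
α = realised − required = 2.2526% − 5.85173% = -3.60%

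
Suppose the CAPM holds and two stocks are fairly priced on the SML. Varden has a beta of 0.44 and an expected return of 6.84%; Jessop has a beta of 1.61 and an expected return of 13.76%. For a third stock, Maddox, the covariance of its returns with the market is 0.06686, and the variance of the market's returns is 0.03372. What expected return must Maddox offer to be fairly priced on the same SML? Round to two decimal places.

15.96%

MRP = (13.76% − 6.84%) / (1.61 − 0.44) = 5.9145%
R_f = 6.84% − 0.44 × 5.9145% = 4.2376%
β_Maddox = Cov / Var(R_m) = 0.06686 / 0.03372 = 1.9828
E(R_Maddox) = R_f + β × MRP = 4.2376% + 1.9828 × 5.9145% = 15.96%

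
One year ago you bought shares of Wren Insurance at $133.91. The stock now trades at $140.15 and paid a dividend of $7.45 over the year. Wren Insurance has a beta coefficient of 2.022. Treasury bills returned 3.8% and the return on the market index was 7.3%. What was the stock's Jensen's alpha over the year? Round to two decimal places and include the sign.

-0.65%

Realised HPR = (P1 + D1 − P0) / P0 = (140.15 + 7.45 − 133.91) / 133.91 = 13.69 / 133.91 = 10.2233%
MRP = 7.3% − 3.8% = 3.50%
CAPM required = R_f + β·MRP = 3.8% + 2.022 × 3.5% = 10.8770%
α = realised − required = 10.2233% − 10.8770% = -0.65%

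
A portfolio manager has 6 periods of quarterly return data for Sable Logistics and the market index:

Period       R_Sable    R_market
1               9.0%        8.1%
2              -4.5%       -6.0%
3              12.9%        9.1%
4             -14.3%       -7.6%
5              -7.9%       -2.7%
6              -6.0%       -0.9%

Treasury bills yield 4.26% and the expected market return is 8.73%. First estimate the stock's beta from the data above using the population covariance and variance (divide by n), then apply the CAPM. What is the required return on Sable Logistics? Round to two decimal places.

10.56%

Mean R_i = (9.0 − 4.5 + 12.9 − 14.3 − 7.9 − 6.0) / 6 = -1.8000%
Mean R_m = (8.1 − 6.0 + 9.1 − 7.6 − 2.7 − 0.9) / 6 = 0.0000%
Σ(R_i − R̄_i)(R_m − R̄_m) = 352.7000  ⇒  Cov = 352.7000 / 6 = 58.7833
Σ(R_m − R̄_m)² = 250.2800  ⇒  Var(R_m) = 250.2800 / 6 = 41.7133
β = Cov / Var(R_m) = 58.7833 / 41.7133 = 1.4092
MRP = 8.73% − 4.26% = 4.47%
E(R) = R_f + β × MRP = 4.26% + 1.4092 × 4.47% = 10.56%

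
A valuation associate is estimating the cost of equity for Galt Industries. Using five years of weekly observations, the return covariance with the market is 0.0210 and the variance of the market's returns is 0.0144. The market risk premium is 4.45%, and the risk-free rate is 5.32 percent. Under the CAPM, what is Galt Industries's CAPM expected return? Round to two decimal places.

11.81%

β = Cov(R_i, R_m) / Var(R_m) = 0.0210 / 0.0144 = 1.4583
E(R) = R_f + β × MRP = 5.32% + 1.4583 × 4.45% = 11.81%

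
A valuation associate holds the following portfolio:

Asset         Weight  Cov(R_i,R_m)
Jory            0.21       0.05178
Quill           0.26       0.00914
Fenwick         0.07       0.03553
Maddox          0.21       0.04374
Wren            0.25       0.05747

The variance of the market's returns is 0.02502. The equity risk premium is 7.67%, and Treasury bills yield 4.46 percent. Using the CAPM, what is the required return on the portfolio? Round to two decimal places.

β_Jory = 0.05178 / 0.02502 = 2.0695
β_Quill = 0.00914 / 0.02502 = 0.3653
β_Fenwick = 0.03553 / 0.02502 = 1.4201
β_Maddox = 0.04374 / 0.02502 = 1.7482
β_Wren = 0.05747 / 0.02502 = 2.2970
β_P = Σ w_i β_i = 0.21×2.0695 + 0.26×0.3653 + 0.07×1.4201 + 0.21×1.7482 + 0.25×2.2970 = 1.5704
E(R_P) = R_f + β_P × MRP = 4.46% + 1.5704 × 7.67% = 16.50%

16.50%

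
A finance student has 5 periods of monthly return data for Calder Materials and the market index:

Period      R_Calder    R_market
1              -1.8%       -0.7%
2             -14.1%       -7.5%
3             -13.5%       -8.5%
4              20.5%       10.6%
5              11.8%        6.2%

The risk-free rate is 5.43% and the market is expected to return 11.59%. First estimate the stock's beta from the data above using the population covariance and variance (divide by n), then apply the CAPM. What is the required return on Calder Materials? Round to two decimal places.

Mean R_i = (-1.8 − 14.1 − 13.5 + 20.5 + 11.8) / 5 = 0.5800%
Mean R_m = (-0.7 − 7.5 − 8.5 + 10.6 + 6.2) / 5 = 0.0200%
Σ(R_i − R̄_i)(R_m − R̄_m) = 512.1620  ⇒  Cov = 512.1620 / 5 = 102.4324
Σ(R_m − R̄_m)² = 279.7880  ⇒  Var(R_m) = 279.7880 / 5 = 55.9576
β = Cov / Var(R_m) = 102.4324 / 55.9576 = 1.8305
MRP = 11.59% − 5.43% = 6.16%
E(R) = R_f + β × MRP = 5.43% + 1.8305 × 6.16% = 16.71%

16.71%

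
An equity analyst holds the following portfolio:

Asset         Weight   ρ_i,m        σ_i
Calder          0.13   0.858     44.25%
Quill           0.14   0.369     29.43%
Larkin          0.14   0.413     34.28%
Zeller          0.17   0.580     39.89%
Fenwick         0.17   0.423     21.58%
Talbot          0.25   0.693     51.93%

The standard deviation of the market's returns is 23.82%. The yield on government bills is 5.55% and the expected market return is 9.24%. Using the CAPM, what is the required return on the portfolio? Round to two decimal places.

β_Calder = 0.858 × 44.25% / 23.82% = 1.5939
β_Quill = 0.369 × 29.43% / 23.82% = 0.4559
β_Larkin = 0.413 × 34.28% / 23.82% = 0.5944
β_Zeller = 0.580 × 39.89% / 23.82% = 0.9713
β_Fenwick = 0.423 × 21.58% / 23.82% = 0.3832
β_Talbot = 0.693 × 51.93% / 23.82% = 1.5108
β_P = Σ w_i β_i = 0.13×1.5939 + 0.14×0.4559 + 0.14×0.5944 + 0.17×0.9713 + 0.17×0.3832 + 0.25×1.5108 = 0.9622
MRP = 9.24% − 5.55% = 3.69%
E(R_P) = R_f + β_P × MRP = 5.55% + 0.9622 × 3.69% = 9.10%

9.10%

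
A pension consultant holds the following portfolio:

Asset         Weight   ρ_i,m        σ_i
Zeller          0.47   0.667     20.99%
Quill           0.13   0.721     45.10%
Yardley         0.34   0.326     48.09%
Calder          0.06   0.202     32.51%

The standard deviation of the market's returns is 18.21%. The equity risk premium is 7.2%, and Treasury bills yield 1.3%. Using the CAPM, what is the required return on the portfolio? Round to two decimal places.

β_Zeller = 0.667 × 20.99% / 18.21% = 0.7688
β_Quill = 0.721 × 45.10% / 18.21% = 1.7857
β_Yardley = 0.326 × 48.09% / 18.21% = 0.8609
β_Calder = 0.202 × 32.51% / 18.21% = 0.3606
β_P = Σ w_i β_i = 0.47×0.7688 + 0.13×1.7857 + 0.34×0.8609 + 0.06×0.3606 = 0.9078
E(R_P) = R_f + β_P × MRP = 1.3% + 0.9078 × 7.2% = 7.84%

7.84%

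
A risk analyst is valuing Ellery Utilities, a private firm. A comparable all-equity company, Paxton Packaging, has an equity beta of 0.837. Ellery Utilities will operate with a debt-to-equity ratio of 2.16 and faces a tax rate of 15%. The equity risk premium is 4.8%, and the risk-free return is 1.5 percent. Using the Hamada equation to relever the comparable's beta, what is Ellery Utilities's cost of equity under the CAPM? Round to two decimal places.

β_L = β_U × [1 + (1 − t)(D/E)] = 0.837 × [1 + (1 − 0.15) × 2.16]
    = 0.837 × [1 + 0.85 × 2.16] = 0.837 × 2.8360 = 2.3737
E(R) = R_f + β_L × MRP = 1.5% + 2.3737 × 4.8% = 12.89%

12.89%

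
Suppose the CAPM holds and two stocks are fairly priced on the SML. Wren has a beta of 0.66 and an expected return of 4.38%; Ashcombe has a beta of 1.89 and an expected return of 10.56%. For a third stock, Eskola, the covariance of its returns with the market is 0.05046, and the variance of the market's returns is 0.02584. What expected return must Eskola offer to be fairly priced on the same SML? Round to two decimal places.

MRP = (10.56% − 4.38%) / (1.89 − 0.66) = 5.0244%
R_f = 4.38% − 0.66 × 5.0244% = 1.0639%
β_Eskola = Cov / Var(R_m) = 0.05046 / 0.02584 = 1.9528
E(R_Eskola) = R_f + β × MRP = 1.0639% + 1.9528 × 5.0244% = 10.88%

10.88%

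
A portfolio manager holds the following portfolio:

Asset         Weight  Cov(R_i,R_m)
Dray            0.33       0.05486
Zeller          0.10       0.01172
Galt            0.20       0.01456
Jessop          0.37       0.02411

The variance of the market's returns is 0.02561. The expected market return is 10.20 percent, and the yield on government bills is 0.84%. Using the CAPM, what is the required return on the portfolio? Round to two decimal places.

β_Dray = 0.05486 / 0.02561 = 2.1421
β_Zeller = 0.01172 / 0.02561 = 0.4576
β_Galt = 0.01456 / 0.02561 = 0.5685
β_Jessop = 0.02411 / 0.02561 = 0.9414
β_P = Σ w_i β_i = 0.33×2.1421 + 0.10×0.4576 + 0.20×0.5685 + 0.37×0.9414 = 1.2147
MRP = 10.20% − 0.84% = 9.36%
E(R_P) = R_f + β_P × MRP = 0.84% + 1.2147 × 9.36% = 12.21%

12.21%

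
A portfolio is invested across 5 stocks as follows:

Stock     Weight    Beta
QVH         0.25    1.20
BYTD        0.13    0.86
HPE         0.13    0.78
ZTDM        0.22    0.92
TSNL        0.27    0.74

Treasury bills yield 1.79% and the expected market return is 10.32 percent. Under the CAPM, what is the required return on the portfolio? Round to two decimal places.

9.60%

β_P = Σ w_i β_i = 0.25×1.20 + 0.13×0.86 + 0.13×0.78 + 0.22×0.92 + 0.27×0.74 = 0.9154
MRP = 10.32% − 1.79% = 8.53%
E(R_P) = R_f + β_P × MRP = 1.79% + 0.9154 × 8.53% = 9.60%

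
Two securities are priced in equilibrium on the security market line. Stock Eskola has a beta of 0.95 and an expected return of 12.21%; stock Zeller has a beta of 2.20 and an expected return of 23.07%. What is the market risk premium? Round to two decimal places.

Both satisfy E(R) = R_f + β·MRP, so the slope of the SML is
MRP = (23.07% − 12.21%) / (2.20 − 0.95) = 10.86% / 1.25 = 8.6880%

8.69%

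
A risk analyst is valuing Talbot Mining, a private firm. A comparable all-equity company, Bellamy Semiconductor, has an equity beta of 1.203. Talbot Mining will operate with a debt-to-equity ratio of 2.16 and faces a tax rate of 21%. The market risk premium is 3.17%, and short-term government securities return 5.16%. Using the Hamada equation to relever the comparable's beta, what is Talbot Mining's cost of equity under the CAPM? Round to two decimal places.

15.48%

β_L = β_U × [1 + (1 − t)(D/E)] = 1.203 × [1 + (1 − 0.21) × 2.16]
    = 1.203 × [1 + 0.79 × 2.16] = 1.203 × 2.7064 = 3.2558
E(R) = R_f + β_L × MRP = 5.16% + 3.2558 × 3.17% = 15.48%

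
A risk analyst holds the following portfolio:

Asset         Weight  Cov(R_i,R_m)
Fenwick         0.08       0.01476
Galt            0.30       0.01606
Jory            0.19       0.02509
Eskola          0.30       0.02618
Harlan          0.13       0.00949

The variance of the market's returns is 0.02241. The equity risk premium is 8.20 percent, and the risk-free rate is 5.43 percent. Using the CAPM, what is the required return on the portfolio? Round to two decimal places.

β_Fenwick = 0.01476 / 0.02241 = 0.6586
β_Galt = 0.01606 / 0.02241 = 0.7166
β_Jory = 0.02509 / 0.02241 = 1.1196
β_Eskola = 0.02618 / 0.02241 = 1.1682
β_Harlan = 0.00949 / 0.02241 = 0.4235
β_P = Σ w_i β_i = 0.08×0.6586 + 0.30×0.7166 + 0.19×1.1196 + 0.30×1.1682 + 0.13×0.4235 = 0.8859
E(R_P) = R_f + β_P × MRP = 5.43% + 0.8859 × 8.20% = 12.69%

12.69%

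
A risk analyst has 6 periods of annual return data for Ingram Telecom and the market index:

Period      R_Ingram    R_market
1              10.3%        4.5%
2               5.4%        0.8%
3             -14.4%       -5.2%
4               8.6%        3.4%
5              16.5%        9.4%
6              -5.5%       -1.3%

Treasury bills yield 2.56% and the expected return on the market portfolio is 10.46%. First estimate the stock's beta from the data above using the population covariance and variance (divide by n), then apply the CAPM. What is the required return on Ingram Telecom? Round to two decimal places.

Mean R_i = (10.3 + 5.4 − 14.4 + 8.6 + 16.5 − 5.5) / 6 = 3.4833%
Mean R_m = (4.5 + 0.8 − 5.2 + 3.4 + 9.4 − 1.3) / 6 = 1.9333%
Σ(R_i − R̄_i)(R_m − R̄_m) = 276.6333  ⇒  Cov = 276.6333 / 6 = 46.1056
Σ(R_m − R̄_m)² = 127.1133  ⇒  Var(R_m) = 127.1133 / 6 = 21.1856
β = Cov / Var(R_m) = 46.1056 / 21.1856 = 2.1763
MRP = 10.46% − 2.56% = 7.90%
E(R) = R_f + β × MRP = 2.56% + 2.1763 × 7.90% = 19.75%

19.75%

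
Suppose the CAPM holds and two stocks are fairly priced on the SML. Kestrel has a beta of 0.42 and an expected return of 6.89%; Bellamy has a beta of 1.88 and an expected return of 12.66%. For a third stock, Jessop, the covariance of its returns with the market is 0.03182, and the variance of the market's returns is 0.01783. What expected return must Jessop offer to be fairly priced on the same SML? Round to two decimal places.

12.28%

MRP = (12.66% − 6.89%) / (1.88 − 0.42) = 3.9521%
R_f = 6.89% − 0.42 × 3.9521% = 5.2301%
β_Jessop = Cov / Var(R_m) = 0.03182 / 0.01783 = 1.7846
E(R_Jessop) = R_f + β × MRP = 5.2301% + 1.7846 × 3.9521% = 12.28%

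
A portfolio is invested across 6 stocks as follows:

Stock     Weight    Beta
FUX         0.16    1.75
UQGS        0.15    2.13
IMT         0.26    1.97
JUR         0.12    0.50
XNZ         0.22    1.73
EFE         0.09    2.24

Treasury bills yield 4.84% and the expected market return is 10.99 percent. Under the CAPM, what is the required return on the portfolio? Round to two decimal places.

15.63%

β_P = Σ w_i β_i = 0.16×1.75 + 0.15×2.13 + 0.26×1.97 + 0.12×0.50 + 0.22×1.73 + 0.09×2.24 = 1.7539
MRP = 10.99% − 4.84% = 6.15%
E(R_P) = R_f + β_P × MRP = 4.84% + 1.7539 × 6.15% = 15.63%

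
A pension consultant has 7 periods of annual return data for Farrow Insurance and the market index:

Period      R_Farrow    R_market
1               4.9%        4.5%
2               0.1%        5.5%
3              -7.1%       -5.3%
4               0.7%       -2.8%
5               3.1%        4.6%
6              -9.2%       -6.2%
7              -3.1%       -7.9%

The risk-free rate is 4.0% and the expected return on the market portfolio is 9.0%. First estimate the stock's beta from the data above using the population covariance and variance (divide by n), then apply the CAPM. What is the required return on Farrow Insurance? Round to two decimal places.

7.56%

Mean R_i = (4.9 + 0.1 − 7.1 + 0.7 + 3.1 − 9.2 − 3.1) / 7 = -1.5143%
Mean R_m = (4.5 + 5.5 − 5.3 − 2.8 + 4.6 − 6.2 − 7.9) / 7 = -1.0857%
Σ(R_i − R̄_i)(R_m − R̄_m) = 142.5514  ⇒  Cov = 142.5514 / 7 = 20.3645
Σ(R_m − R̄_m)² = 200.1886  ⇒  Var(R_m) = 200.1886 / 7 = 28.5984
β = Cov / Var(R_m) = 20.3645 / 28.5984 = 0.7121
MRP = 9.0% − 4.0% = 5.00%
E(R) = R_f + β × MRP = 4.0% + 0.7121 × 5.0% = 7.56%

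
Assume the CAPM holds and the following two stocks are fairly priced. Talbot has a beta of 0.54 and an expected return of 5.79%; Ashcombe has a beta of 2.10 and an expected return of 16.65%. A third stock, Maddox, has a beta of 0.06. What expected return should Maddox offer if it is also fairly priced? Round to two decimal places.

2.45%

MRP (SML slope) = (16.65% − 5.79%) / (2.10 − 0.54) = 10.86% / 1.56 = 6.9615%
R_f (intercept) = 5.79% − 0.54 × 6.9615% = 2.0308%
E(R_Maddox) = R_f + β × MRP = 2.0308% + 0.06 × 6.9615% = 2.45%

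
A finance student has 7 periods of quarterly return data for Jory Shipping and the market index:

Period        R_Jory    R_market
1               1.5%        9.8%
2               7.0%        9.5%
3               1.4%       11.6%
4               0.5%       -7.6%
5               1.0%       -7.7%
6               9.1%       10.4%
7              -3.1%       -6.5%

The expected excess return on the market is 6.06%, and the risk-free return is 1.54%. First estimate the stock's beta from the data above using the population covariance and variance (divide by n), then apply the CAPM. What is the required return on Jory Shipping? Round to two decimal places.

Mean R_i = (1.5 + 7.0 + 1.4 + 0.5 + 1.0 + 9.1 − 3.1) / 7 = 2.4857%
Mean R_m = (9.8 + 9.5 + 11.6 − 7.6 − 7.7 + 10.4 − 6.5) / 7 = 2.7857%
Σ(R_i − R̄_i)(R_m − R̄_m) = 152.2586  ⇒  Cov = 152.2586 / 7 = 21.7512
Σ(R_m − R̄_m)² = 533.9886  ⇒  Var(R_m) = 533.9886 / 7 = 76.2841
β = Cov / Var(R_m) = 21.7512 / 76.2841 = 0.2851
E(R) = R_f + β × MRP = 1.54% + 0.2851 × 6.06% = 3.27%

3.27%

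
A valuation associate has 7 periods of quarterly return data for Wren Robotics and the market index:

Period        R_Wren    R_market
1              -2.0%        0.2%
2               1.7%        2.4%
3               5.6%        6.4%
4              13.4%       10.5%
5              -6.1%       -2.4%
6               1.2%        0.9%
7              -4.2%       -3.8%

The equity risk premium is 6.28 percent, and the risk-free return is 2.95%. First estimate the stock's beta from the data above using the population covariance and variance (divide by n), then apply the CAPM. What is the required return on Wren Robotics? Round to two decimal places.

Mean R_i = (-2.0 + 1.7 + 5.6 + 13.4 − 6.1 + 1.2 − 4.2) / 7 = 1.3714%
Mean R_m = (0.2 + 2.4 + 6.4 + 10.5 − 2.4 + 0.9 − 3.8) / 7 = 2.0286%
Σ(R_i − R̄_i)(R_m − R̄_m) = 192.4257  ⇒  Cov = 192.4257 / 7 = 27.4894
Σ(R_m − R̄_m)² = 149.2143  ⇒  Var(R_m) = 149.2143 / 7 = 21.3163
β = Cov / Var(R_m) = 27.4894 / 21.3163 = 1.2896
E(R) = R_f + β × MRP = 2.95% + 1.2896 × 6.28% = 11.05%

11.05%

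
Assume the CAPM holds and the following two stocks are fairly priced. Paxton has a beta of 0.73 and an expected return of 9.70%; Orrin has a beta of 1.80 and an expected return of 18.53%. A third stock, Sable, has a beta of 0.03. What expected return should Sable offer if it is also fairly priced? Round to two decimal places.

3.92%

MRP (SML slope) = (18.53% − 9.70%) / (1.80 − 0.73) = 8.83% / 1.07 = 8.2523%
R_f (intercept) = 9.70% − 0.73 × 8.2523% = 3.6758%
E(R_Sable) = R_f + β × MRP = 3.6758% + 0.03 × 8.2523% = 3.92%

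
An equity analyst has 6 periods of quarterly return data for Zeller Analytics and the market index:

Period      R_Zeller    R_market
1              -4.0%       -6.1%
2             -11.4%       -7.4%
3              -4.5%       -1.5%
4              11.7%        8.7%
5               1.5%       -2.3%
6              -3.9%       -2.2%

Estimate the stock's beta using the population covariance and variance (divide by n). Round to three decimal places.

Mean R_i = (-4.0 − 11.4 − 4.5 + 11.7 + 1.5 − 3.9) / 6 = -1.7667%
Mean R_m = (-6.1 − 7.4 − 1.5 + 8.7 − 2.3 − 2.2) / 6 = -1.8000%
Σ(R_i − R̄_i)(R_m − R̄_m) = 203.3500  ⇒  Cov = 203.3500 / 6 = 33.8917
Σ(R_m − R̄_m)² = 160.6000  ⇒  Var(R_m) = 160.6000 / 6 = 26.7667
β = Cov / Var(R_m) = 33.8917 / 26.7667 = 1.2662

1.266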